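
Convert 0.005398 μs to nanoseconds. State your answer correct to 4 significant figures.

1 microsecond = 1000.00 ns.
0.005398 × 1000.00 ≈ 5.398 ns.

5.398 ns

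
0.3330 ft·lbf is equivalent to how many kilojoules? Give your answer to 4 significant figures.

0.0004515 kilojoules

1 foot-pound = 0.00135582 kJ.
So 0.3330 × 0.00135582 ≈ 0.0004515 kJ.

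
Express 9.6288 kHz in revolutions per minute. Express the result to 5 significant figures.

1 kHz = 60000.0 rpm.
Then 9.6288 × 60000.0 ≈ 577730 rpm.

577730 rpm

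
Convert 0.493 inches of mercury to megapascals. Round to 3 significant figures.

0.00167 MPa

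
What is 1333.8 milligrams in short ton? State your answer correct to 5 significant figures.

1.4703e-6 short ton

1 mg = 1.10231e-9 short tons.
So 1333.8 × 1.10231e-9 ≈ 1.4703e-6 short ton.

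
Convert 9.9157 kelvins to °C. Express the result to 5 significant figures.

-263.23 °C

K = °C + 273.15.
Applying the formula gives -263.23 °C.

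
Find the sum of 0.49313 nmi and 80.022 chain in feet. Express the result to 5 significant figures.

8277.8 ft

0.49313 nmi = 2996.31 ft and 80.022 chain = 5281.45 ft.
2996.31 + 5281.45 ≈ 8277.8 ft.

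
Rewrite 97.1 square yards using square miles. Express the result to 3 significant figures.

3.13e-5 square miles

1 square yard = 3.22831e-7 mi².
97.1 × 3.22831e-7 ≈ 3.13e-5 mi².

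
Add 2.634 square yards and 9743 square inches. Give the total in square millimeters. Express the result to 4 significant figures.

2.634 yd² = 2.20236 × 10^6 mm² and 9743 in² = 6.28579 × 10^6 mm².
2.20236 × 10^6 + 6.28579 × 10^6 ≈ 8.488 × 10^6 mm².

8.488 × 10^6 mm²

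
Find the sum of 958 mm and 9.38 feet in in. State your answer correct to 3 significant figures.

958 mm = 37.7165 in and 9.38 ft = 112.560 in.
37.7165 + 112.560 ≈ 150 in.

150 in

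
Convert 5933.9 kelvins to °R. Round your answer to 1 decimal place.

°R = K × 9/5.
Applying the formula gives 10681.0 °R.

10681.0 °R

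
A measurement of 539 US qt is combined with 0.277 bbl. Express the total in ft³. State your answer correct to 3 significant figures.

19.6 cubic feet

539 US qt = 18.0135 ft³ and 0.277 bbl = 1.55524 ft³.
18.0135 + 1.55524 ≈ 19.6 ft³.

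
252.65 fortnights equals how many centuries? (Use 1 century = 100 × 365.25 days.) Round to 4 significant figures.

1 fortnight = 0.000383299 century.
252.65 × 0.000383299 ≈ 0.09684 century.

0.09684 century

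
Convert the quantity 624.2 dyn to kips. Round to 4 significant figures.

1 dyn = 2.24809e-9 kip.
624.2 × 2.24809e-9 ≈ 1.403e-6 kip.

1.403e-6 kip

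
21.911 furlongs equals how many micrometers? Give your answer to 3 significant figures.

1 furlong = 2.01168e+8 micrometers.
21.911 × 2.01168e+8 ≈ 4.41e+9 μm.

4.41e+9 micrometers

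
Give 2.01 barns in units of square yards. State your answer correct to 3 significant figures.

1 barn = 1.19599e-28 yd².
Then 2.01 × 1.19599e-28 ≈ 2.40e-28 yd².

2.40e-28 yd²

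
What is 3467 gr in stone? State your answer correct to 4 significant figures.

1 grain = 1.02041e-5 st.
Then 3467 × 1.02041e-5 ≈ 0.03538 st.

0.03538 st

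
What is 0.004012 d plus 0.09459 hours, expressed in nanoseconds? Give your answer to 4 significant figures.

0.004012 d = 3.46637e+11 ns and 0.09459 h = 3.40524e+11 ns.
3.46637e+11 + 3.40524e+11 ≈ 6.872e+11 ns.

6.872e+11 ns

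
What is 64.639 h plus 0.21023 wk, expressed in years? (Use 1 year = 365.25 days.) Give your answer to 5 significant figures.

0.011403 years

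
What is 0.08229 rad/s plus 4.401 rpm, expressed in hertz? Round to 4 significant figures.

0.08229 rad/s = 0.0130969 Hz and 4.401 rpm = 0.0733500 Hz.
0.0130969 + 0.0733500 ≈ 0.08645 Hz.

0.08645 hertz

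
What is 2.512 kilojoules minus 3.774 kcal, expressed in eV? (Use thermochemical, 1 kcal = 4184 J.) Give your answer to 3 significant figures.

-8.29 × 10^22 eV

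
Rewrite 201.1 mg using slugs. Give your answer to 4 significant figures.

1.378e-5 slug

1 mg = 6.85218e-8 slugs.
Thus 201.1 × 6.85218e-8 ≈ 1.378e-5 slug.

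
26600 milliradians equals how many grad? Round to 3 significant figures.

1690 grad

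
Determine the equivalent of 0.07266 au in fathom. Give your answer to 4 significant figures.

5.944 × 10^9 fathoms

1 au = 8.18011 × 10^10 fathom.
So 0.07266 × 8.18011 × 10^10 ≈ 5.944 × 10^9 fathom.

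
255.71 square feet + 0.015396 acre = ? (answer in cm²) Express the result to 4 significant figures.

255.71 ft² = 237562 cm² and 0.015396 acre = 623054 cm².
237562 + 623054 ≈ 860600 cm².

860600 cm²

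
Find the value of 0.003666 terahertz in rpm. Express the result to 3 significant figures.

2.20 × 10^11 rpm

1 THz = 6.00000 × 10^13 rpm.
Thus 0.003666 × 6.00000 × 10^13 ≈ 2.20 × 10^11 rpm.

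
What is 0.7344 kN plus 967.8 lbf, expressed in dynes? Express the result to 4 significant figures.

5.039 × 10^8 dynes

0.7344 kN = 7.34400 × 10^7 dyn and 967.8 lbf = 4.30499 × 10^8 dyn.
7.34400 × 10^7 + 4.30499 × 10^8 ≈ 5.039 × 10^8 dyn.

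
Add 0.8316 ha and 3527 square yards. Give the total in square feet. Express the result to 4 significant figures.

0.8316 ha = 89512.7 ft² and 3527 yd² = 31743.0 ft².
89512.7 + 31743.0 ≈ 121300 ft².

121300 square feet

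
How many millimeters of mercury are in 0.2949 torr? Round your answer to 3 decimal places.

0.295 millimeters of mercury

1 torr = 1.00000 millimeters of mercury.
Thus 0.2949 × 1.00000 ≈ 0.295 mmHg.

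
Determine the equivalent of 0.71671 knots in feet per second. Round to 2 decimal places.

1.21 ft/s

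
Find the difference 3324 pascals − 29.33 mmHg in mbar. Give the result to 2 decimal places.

3324 Pa = 33.2400 mbar and 29.33 mmHg = 39.1035 mbar.
33.2400 − 39.1035 ≈ -5.86 mbar.

-5.86 millibar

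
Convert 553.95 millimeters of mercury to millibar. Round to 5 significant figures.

738.54 mbar

1 mmHg = 1.33322 mbar.
Then 553.95 × 1.33322 ≈ 738.54 mbar.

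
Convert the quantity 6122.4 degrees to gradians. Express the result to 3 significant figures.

1 ° = 1.11111 grad.
Thus 6122.4 × 1.11111 ≈ 6800 grad.

6800 grad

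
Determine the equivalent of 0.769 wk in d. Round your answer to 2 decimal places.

1 week = 7.00000 d.
0.769 × 7.00000 ≈ 5.38 d.

5.38 d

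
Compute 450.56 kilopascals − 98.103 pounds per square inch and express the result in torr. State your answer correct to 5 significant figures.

450.56 kPa = 3379.48 torr and 98.103 psi = 5073.39 torr.
3379.48 − 5073.39 ≈ -1693.9 torr.

-1693.9 torr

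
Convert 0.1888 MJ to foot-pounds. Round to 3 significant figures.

139000 ft·lbf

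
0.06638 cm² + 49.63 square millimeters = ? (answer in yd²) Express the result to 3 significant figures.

0.06638 cm² = 7.93898 × 10^-6 yd² and 49.63 mm² = 5.93570 × 10^-5 yd².
7.93898 × 10^-6 + 5.93570 × 10^-5 ≈ 6.73 × 10^-5 yd².

6.73 × 10^-5 square yards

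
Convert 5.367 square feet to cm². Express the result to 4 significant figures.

4986 cm²

1 ft² = 929.030 square centimeters.
Then 5.367 × 929.030 ≈ 4986 cm².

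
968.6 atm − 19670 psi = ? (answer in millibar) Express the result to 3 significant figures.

968.6 atm = 981434 mbar and 19670 psi = 1.35620e+6 mbar.
981434 − 1.35620e+6 ≈ -375000 mbar.

-375000 mbar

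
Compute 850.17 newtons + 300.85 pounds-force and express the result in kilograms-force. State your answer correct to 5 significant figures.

223.16 kgf

850.17 N = 86.6932 kgf and 300.85 lbf = 136.463 kgf.
86.6932 + 136.463 ≈ 223.16 kgf.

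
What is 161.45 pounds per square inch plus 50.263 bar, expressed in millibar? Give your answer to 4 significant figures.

161.45 psi = 11131.6 mbar and 50.263 bar = 50263.0 mbar.
11131.6 + 50263.0 ≈ 61390 mbar.

61390 mbar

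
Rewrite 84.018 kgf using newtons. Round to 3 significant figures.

1 kilogram-force = 9.80665 N.
Then 84.018 × 9.80665 ≈ 824 N.

824 N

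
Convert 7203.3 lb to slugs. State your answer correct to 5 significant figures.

223.89 slugs

1 lb = 0.0310810 slug.
Then 7203.3 × 0.0310810 ≈ 223.89 slug.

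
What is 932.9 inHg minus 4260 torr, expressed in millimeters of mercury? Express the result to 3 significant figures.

19400 mmHg

932.9 inHg = 23695.7 mmHg and 4260 torr = 4260.00 mmHg.
23695.7 − 4260.00 ≈ 19400 mmHg.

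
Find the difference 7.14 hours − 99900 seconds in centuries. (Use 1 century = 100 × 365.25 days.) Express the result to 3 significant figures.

-2.35e-5 centuries

7.14 h = 8.14511e-6 century and 99900 s = 3.16564e-5 century.
8.14511e-6 − 3.16564e-5 ≈ -2.35e-5 century.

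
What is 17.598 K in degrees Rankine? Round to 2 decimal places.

31.68 °R

°R = K × 9/5.
Applying the formula gives 31.68 °R.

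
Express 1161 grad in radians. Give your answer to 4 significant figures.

18.24 rad

1 grad = 0.0157080 radians.
1161 × 0.0157080 ≈ 18.24 rad.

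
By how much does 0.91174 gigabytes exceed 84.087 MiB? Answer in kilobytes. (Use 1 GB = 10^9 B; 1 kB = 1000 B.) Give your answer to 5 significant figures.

823570 kB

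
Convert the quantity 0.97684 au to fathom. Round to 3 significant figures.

1 astronomical unit = 8.18011e+10 fathoms.
Thus 0.97684 × 8.18011e+10 ≈ 7.99e+10 fathom.

7.99e+10 fathoms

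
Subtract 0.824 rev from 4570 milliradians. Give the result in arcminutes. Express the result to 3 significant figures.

4570 mrad = 15710.5 arcmin and 0.824 rev = 17798.4 arcmin.
15710.5 − 17798.4 ≈ -2090 arcmin.

-2090 arcmin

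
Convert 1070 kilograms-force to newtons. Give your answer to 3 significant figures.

1 kgf = 9.80665 N.
1070 × 9.80665 ≈ 10500 N.

10500 N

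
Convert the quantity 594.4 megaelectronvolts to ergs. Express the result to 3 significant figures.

1 MeV = 1.60218 × 10^-6 erg.
594.4 × 1.60218 × 10^-6 ≈ 0.000952 erg.

0.000952 ergs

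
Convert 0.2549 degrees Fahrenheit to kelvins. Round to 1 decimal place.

255.5 kelvins

K = (°F + 459.67) × 5/9.
Applying the formula gives 255.5 K.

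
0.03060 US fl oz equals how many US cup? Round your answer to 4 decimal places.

0.0038 US cup

1 US fl oz = 0.125000 US cup.
Thus 0.03060 × 0.125000 ≈ 0.0038 US cup.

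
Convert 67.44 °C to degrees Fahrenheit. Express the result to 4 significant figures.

°C = (°F − 32) × 5/9.
Applying the formula gives 153.4 °F.

153.4 degrees Fahrenheit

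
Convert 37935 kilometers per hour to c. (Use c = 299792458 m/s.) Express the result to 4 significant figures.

1 kilometer per hour = 9.26567e-10 c.
Then 37935 × 9.26567e-10 ≈ 3.515e-5 c.

3.515e-5 times the speed of light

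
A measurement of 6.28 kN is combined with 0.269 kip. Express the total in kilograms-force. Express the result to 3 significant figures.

6.28 kN = 640.382 kgf and 0.269 kip = 122.016 kgf.
640.382 + 122.016 ≈ 762 kgf.

762 kilograms-force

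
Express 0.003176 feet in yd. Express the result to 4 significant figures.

1 foot = 0.333333 yd.
Then 0.003176 × 0.333333 ≈ 0.001059 yd.

0.001059 yd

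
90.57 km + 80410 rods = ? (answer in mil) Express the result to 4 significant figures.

90.57 km = 3.56575e+9 mil and 80410 rod = 1.59212e+10 mil.
3.56575e+9 + 1.59212e+10 ≈ 1.949e+10 mil.

1.949e+10 mil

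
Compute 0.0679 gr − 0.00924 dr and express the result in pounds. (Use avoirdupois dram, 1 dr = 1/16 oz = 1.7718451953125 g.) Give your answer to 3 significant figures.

0.0679 gr = 9.700000 × 10^-6 lb and 0.00924 dr = 3.609375 × 10^-5 lb.
9.700000 × 10^-6 − 3.609375 × 10^-5 ≈ -2.64 × 10^-5 lb.

-2.64 × 10^-5 pounds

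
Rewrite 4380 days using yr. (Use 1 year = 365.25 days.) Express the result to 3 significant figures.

12.0 yr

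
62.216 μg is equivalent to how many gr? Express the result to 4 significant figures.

0.0009601 gr

1 μg = 1.54324 × 10^-5 grains.
Then 62.216 × 1.54324 × 10^-5 ≈ 0.0009601 gr.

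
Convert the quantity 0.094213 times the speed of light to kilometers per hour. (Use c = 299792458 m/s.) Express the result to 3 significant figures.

1.02e+8 km/h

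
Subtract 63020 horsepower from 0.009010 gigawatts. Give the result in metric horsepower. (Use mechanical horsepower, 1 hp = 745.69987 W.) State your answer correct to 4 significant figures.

0.009010 GW = 12250.2 PS and 63020 hp = 63894.1 PS.
12250.2 − 63894.1 ≈ -51640 PS.

-51640 metric horsepower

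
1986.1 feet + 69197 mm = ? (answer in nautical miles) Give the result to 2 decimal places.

1986.1 ft = 0.326870 nmi and 69197 mm = 0.0373634 nmi.
0.326870 + 0.0373634 ≈ 0.36 nmi.

0.36 nmi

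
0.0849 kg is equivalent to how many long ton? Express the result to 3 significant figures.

8.36 × 10^-5 long ton

1 kg = 0.000984207 long ton.
Then 0.0849 × 0.000984207 ≈ 8.36 × 10^-5 long ton.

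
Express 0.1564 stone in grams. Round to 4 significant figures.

1 stone = 6350.29 g.
0.1564 × 6350.29 ≈ 993.2 g.

993.2 g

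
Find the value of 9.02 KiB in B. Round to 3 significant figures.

9240 bytes

1 KiB = 1024.00 bytes.
So 9.02 × 1024.00 ≈ 9240 B.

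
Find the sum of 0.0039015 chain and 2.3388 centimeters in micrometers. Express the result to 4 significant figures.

0.0039015 chain = 78485.7 μm and 2.3388 cm = 23388.0 μm.
78485.7 + 23388.0 ≈ 101900 μm.

101900 μm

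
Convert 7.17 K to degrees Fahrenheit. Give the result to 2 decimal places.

-446.76 °F

K = (°F + 459.67) × 5/9.
Applying the formula gives -446.76 °F.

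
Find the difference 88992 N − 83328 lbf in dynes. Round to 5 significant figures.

88992 N = 8.89920e+9 dyn and 83328 lbf = 3.70661e+10 dyn.
8.89920e+9 − 3.70661e+10 ≈ -2.8167e+10 dyn.

-2.8167e+10 dynes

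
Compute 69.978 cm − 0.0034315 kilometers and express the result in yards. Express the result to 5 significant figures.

-2.9874 yd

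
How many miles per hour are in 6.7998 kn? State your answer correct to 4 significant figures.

1 kn = 1.15078 mph.
Then 6.7998 × 1.15078 ≈ 7.825 mph.

7.825 miles per hour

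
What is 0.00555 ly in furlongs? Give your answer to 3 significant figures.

1 light-year = 4.70290 × 10^13 furlong.
So 0.00555 × 4.70290 × 10^13 ≈ 2.61 × 10^11 furlong.

2.61 × 10^11 furlongs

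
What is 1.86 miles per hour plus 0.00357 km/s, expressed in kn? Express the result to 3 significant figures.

8.56 kn

1.86 mph = 1.61630 kn and 0.00357 km/s = 6.93952 kn.
1.61630 + 6.93952 ≈ 8.56 kn.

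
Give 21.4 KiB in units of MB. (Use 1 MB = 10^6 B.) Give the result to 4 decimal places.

1 kibibyte = 0.00102400 megabytes.
So 21.4 × 0.00102400 ≈ 0.0219 MB.

0.0219 MB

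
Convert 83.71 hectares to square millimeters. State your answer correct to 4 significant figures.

8.371 × 10^11 square millimeters

1 ha = 1.00000 × 10^10 mm².
83.71 × 1.00000 × 10^10 ≈ 8.371 × 10^11 mm².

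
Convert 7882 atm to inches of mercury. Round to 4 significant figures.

235800 inches of mercury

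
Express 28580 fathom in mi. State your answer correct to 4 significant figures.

32.48 mi

1 fathom = 0.00113636 mi.
So 28580 × 0.00113636 ≈ 32.48 mi.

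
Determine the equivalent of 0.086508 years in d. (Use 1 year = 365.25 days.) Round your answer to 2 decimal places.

31.60 d

1 year = 365.250 days.
Then 0.086508 × 365.250 ≈ 31.60 d.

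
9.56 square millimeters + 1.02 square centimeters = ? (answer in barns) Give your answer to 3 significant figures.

9.56 mm² = 9.56000e+22 barn and 1.02 cm² = 1.02000e+24 barn.
9.56000e+22 + 1.02000e+24 ≈ 1.12e+24 barn.

1.12e+24 barn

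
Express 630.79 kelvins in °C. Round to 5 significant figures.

357.64 °C

K = °C + 273.15.
Applying the formula gives 357.64 °C.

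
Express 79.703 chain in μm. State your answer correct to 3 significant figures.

1.60 × 10^9 μm

1 chain = 2.01168 × 10^7 μm.
Thus 79.703 × 2.01168 × 10^7 ≈ 1.60 × 10^9 μm.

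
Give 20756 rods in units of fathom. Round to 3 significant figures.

57100 fathom

1 rod = 2.75000 fathom.
Then 20756 × 2.75000 ≈ 57100 fathom.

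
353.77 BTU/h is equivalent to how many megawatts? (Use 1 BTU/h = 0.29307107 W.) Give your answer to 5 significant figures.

0.00010368 MW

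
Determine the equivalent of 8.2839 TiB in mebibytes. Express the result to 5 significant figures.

1 tebibyte = 1.04858e+6 MiB.
Thus 8.2839 × 1.04858e+6 ≈ 8.6863e+6 MiB.

8.6863e+6 MiB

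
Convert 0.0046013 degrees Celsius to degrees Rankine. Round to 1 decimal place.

°R = (°C + 273.15) × 9/5.
Applying the formula gives 491.7 °R.

491.7 °R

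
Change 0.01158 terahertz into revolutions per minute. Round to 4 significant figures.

6.948e+11 rpm

1 THz = 6.00000e+13 rpm.
So 0.01158 × 6.00000e+13 ≈ 6.948e+11 rpm.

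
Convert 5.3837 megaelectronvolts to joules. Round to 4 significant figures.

8.626e-13 J

1 MeV = 1.60218e-13 joules.
Thus 5.3837 × 1.60218e-13 ≈ 8.626e-13 J.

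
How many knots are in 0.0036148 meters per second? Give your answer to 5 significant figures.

0.0070266 kn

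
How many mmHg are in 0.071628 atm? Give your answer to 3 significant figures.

54.4 mmHg

1 atmosphere = 760.000 mmHg.
0.071628 × 760.000 ≈ 54.4 mmHg.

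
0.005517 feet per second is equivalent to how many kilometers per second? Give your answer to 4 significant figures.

1 foot per second = 0.000304800 kilometers per second.
Thus 0.005517 × 0.000304800 ≈ 1.682 × 10^-6 km/s.

1.682 × 10^-6 km/s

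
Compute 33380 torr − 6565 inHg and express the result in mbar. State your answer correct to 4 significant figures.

33380 torr = 44503.0 mbar and 6565 inHg = 222316 mbar.
44503.0 − 222316 ≈ -177800 mbar.

-177800 millibar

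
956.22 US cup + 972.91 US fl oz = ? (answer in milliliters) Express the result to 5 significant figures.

956.22 US cup = 226230 mL and 972.91 US fl oz = 28772.4 mL.
226230 + 28772.4 ≈ 255000 mL.

255000 mL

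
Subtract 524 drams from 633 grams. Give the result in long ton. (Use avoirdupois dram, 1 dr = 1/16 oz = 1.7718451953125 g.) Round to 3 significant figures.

633 g = 0.000623003 long ton and 524 dr = 0.000913783 long ton.
0.000623003 − 0.000913783 ≈ -0.000291 long ton.

-0.000291 long ton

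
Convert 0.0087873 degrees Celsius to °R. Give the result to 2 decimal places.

491.69 degrees Rankine

°R = (°C + 273.15) × 9/5.
Applying the formula gives 491.69 °R.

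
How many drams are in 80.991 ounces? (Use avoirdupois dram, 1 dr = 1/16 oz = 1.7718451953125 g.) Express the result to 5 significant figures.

1295.9 dr

1 ounce = 16.0000 drams.
So 80.991 × 16.0000 ≈ 1295.9 dr.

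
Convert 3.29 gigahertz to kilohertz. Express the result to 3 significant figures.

3.29 × 10^6 kilohertz

1 GHz = 1.00000 × 10^6 kHz.
3.29 × 1.00000 × 10^6 ≈ 3.29 × 10^6 kHz.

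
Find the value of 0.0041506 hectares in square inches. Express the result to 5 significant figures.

1 ha = 1.55000 × 10^7 square inches.
Thus 0.0041506 × 1.55000 × 10^7 ≈ 64334 in².

64334 in²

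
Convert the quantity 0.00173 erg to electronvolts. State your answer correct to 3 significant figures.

1.08e+9 electronvolts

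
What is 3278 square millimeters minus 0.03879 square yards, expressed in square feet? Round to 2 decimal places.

-0.31 square feet

3278 mm² = 0.0352841 ft² and 0.03879 yd² = 0.349110 ft².
0.0352841 − 0.349110 ≈ -0.31 ft².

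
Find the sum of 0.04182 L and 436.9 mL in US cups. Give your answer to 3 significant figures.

2.02 US cups

0.04182 L = 0.176763 US cup and 436.9 mL = 1.84667 US cup.
0.176763 + 1.84667 ≈ 2.02 US cup.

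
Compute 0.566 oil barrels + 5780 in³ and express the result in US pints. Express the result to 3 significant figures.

0.566 bbl = 190.176 US pt and 5780 in³ = 200.173 US pt.
190.176 + 200.173 ≈ 390 US pt.

390 US pt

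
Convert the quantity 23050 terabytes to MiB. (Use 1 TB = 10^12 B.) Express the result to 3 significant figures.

2.20 × 10^10 MiB

1 TB = 953674 MiB.
Then 23050 × 953674 ≈ 2.20 × 10^10 MiB.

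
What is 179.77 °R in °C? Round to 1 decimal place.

-173.3 degrees Celsius

°R = (°C + 273.15) × 9/5.
Applying the formula gives -173.3 °C.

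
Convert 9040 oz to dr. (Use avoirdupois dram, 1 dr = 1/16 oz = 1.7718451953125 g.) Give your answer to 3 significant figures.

145000 dr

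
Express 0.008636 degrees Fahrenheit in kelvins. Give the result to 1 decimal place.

255.4 K

K = (°F + 459.67) × 5/9.
Applying the formula gives 255.4 K.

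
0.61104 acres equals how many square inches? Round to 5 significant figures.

1 acre = 6.27264 × 10^6 in².
0.61104 × 6.27264 × 10^6 ≈ 3.8328 × 10^6 in².

3.8328 × 10^6 square inches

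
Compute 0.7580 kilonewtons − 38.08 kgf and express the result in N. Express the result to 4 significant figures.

384.6 newtons

0.7580 kN = 758.000 N and 38.08 kgf = 373.437 N.
758.000 − 373.437 ≈ 384.6 N.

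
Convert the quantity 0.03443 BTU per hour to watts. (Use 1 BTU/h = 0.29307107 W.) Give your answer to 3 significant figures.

1 BTU per hour = 0.293071 W.
Thus 0.03443 × 0.293071 ≈ 0.0101 W.

0.0101 W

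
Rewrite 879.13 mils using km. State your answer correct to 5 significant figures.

2.2330 × 10^-5 kilometers

1 mil = 2.54000 × 10^-8 km.
Thus 879.13 × 2.54000 × 10^-8 ≈ 2.2330 × 10^-5 km.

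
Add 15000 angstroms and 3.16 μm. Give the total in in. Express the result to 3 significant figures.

0.000183 in

15000 Å = 5.90551 × 10^-5 in and 3.16 μm = 0.000124409 in.
5.90551 × 10^-5 + 0.000124409 ≈ 0.000183 in.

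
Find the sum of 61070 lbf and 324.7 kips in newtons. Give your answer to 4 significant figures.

1.716e+6 newtons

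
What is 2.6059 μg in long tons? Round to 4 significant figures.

2.565e-12 long ton

1 microgram = 9.84207e-13 long tons.
2.6059 × 9.84207e-13 ≈ 2.565e-12 long ton.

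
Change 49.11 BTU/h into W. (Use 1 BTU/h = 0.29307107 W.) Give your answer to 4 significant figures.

14.39 W

1 BTU/h = 0.293071 W.
Then 49.11 × 0.293071 ≈ 14.39 W.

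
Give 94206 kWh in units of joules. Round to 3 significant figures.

3.39e+11 joules

1 kWh = 3.60000e+6 J.
94206 × 3.60000e+6 ≈ 3.39e+11 J.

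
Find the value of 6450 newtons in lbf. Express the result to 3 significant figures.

1450 pounds-force

1 newton = 0.224809 pounds-force.
Thus 6450 × 0.224809 ≈ 1450 lbf.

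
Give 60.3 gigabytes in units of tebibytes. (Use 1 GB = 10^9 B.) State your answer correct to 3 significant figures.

0.0548 TiB

1 GB = 0.000909495 tebibytes.
60.3 × 0.000909495 ≈ 0.0548 TiB.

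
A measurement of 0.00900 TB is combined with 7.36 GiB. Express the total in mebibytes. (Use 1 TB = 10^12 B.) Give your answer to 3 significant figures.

16100 mebibytes

0.00900 TB = 8583.07 MiB and 7.36 GiB = 7536.64 MiB.
8583.07 + 7536.64 ≈ 16100 MiB.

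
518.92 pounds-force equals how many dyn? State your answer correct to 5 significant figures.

1 pound-force = 444822 dyn.
Then 518.92 × 444822 ≈ 2.3083e+8 dyn.

2.3083e+8 dyn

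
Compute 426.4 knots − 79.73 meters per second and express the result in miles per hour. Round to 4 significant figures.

426.4 kn = 490.692 mph and 79.73 m/s = 178.351 mph.
490.692 − 178.351 ≈ 312.3 mph.

312.3 mph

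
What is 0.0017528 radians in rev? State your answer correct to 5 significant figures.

0.00027897 revolutions

1 rad = 0.159155 rev.
0.0017528 × 0.159155 ≈ 0.00027897 rev.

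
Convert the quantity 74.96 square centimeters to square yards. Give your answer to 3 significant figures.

1 cm² = 0.000119599 yd².
Then 74.96 × 0.000119599 ≈ 0.00897 yd².

0.00897 yd²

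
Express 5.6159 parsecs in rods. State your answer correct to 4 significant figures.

3.446 × 10^16 rod

1 parsec = 6.13552 × 10^15 rod.
5.6159 × 6.13552 × 10^15 ≈ 3.446 × 10^16 rod.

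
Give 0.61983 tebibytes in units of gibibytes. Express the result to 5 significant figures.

634.71 gibibytes

1 tebibyte = 1024.00 gibibytes.
0.61983 × 1024.00 ≈ 634.71 GiB.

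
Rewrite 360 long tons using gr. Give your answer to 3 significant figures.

1 long ton = 1.56800e+7 gr.
Then 360 × 1.56800e+7 ≈ 5.64e+9 gr.

5.64e+9 grains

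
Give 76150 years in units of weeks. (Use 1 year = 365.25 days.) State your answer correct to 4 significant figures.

3.973 × 10^6 weeks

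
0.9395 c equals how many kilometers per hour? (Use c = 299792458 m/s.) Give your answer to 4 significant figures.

1 speed of light = 1.07925 × 10^9 km/h.
Thus 0.9395 × 1.07925 × 10^9 ≈ 1.014 × 10^9 km/h.

1.014 × 10^9 km/h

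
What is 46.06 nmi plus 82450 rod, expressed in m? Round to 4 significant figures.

46.06 nmi = 85303.1 m and 82450 rod = 414658 m.
85303.1 + 414658 ≈ 500000 m.

500000 m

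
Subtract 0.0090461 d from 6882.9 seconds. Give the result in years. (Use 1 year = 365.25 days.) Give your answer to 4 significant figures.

6882.9 s = 0.000218106 yr and 0.0090461 d = 2.47669 × 10^-5 yr.
0.000218106 − 2.47669 × 10^-5 ≈ 0.0001933 yr.

0.0001933 years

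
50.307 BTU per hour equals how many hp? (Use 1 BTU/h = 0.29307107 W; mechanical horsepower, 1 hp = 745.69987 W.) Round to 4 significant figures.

0.01977 hp

1 BTU/h = 0.000393015 hp.
50.307 × 0.000393015 ≈ 0.01977 hp.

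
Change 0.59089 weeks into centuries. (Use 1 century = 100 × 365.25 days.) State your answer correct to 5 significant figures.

1 week = 0.000191650 centuries.
So 0.59089 × 0.000191650 ≈ 0.00011324 century.

0.00011324 centuries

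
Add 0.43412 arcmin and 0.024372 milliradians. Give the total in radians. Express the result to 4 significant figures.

0.0001507 radians

0.43412 arcmin = 0.000126280 rad and 0.024372 mrad = 2.43720 × 10^-5 rad.
0.000126280 + 2.43720 × 10^-5 ≈ 0.0001507 rad.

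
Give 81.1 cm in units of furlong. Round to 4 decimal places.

1 centimeter = 4.97097 × 10^-5 furlong.
Thus 81.1 × 4.97097 × 10^-5 ≈ 0.0040 furlong.

0.0040 furlong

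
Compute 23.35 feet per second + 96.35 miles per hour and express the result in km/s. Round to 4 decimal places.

23.35 ft/s = 0.00711708 km/s and 96.35 mph = 0.0430723 km/s.
0.00711708 + 0.0430723 ≈ 0.0502 km/s.

0.0502 km/s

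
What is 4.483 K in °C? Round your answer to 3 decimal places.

K = °C + 273.15.
Applying the formula gives -268.667 °C.

-268.667 °C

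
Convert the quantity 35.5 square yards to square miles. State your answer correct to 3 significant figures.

1 square yard = 3.22831e-7 square miles.
So 35.5 × 3.22831e-7 ≈ 1.15e-5 mi².

1.15e-5 mi²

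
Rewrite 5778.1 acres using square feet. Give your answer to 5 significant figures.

2.5169 × 10^8 ft²

1 acre = 43560.0 ft².
So 5778.1 × 43560.0 ≈ 2.5169 × 10^8 ft².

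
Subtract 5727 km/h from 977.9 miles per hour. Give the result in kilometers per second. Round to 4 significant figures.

-1.154 km/s

977.9 mph = 0.437160 km/s and 5727 km/h = 1.59083 km/s.
0.437160 − 1.59083 ≈ -1.154 km/s.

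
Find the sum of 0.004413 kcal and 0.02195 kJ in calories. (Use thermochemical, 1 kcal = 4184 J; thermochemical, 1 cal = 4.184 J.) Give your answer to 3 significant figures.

9.66 cal

0.004413 kcal = 4.41300 cal and 0.02195 kJ = 5.24618 cal.
4.41300 + 5.24618 ≈ 9.66 cal.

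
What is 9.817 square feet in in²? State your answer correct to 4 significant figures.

1 ft² = 144.000 in².
So 9.817 × 144.000 ≈ 1414 in².

1414 in²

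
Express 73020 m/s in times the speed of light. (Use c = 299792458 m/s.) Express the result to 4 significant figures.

1 m/s = 3.33564 × 10^-9 c.
73020 × 3.33564 × 10^-9 ≈ 0.0002436 c.

0.0002436 times the speed of light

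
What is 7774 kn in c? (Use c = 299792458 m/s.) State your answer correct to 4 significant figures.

1 kn = 1.71600e-9 c.
Thus 7774 × 1.71600e-9 ≈ 1.334e-5 c.

1.334e-5 c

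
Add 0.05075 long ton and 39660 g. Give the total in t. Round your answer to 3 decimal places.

0.091 t

0.05075 long ton = 0.0515644 t and 39660 g = 0.0396600 t.
0.0515644 + 0.0396600 ≈ 0.091 t.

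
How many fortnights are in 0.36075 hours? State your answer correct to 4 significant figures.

0.001074 fortnight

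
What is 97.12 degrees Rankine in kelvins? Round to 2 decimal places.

°R = K × 9/5.
Applying the formula gives 53.96 K.

53.96 kelvins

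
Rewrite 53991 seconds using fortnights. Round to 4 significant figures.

0.04464 fortnight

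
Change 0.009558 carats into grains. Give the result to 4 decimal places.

0.0295 gr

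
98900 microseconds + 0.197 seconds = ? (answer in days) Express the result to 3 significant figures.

98900 μs = 1.14468e-6 d and 0.197 s = 2.28009e-6 d.
1.14468e-6 + 2.28009e-6 ≈ 3.42e-6 d.

3.42e-6 days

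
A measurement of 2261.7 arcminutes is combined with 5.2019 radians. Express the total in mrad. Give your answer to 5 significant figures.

5859.8 mrad

2261.7 arcmin = 657.902 mrad and 5.2019 rad = 5201.90 mrad.
657.902 + 5201.90 ≈ 5859.8 mrad.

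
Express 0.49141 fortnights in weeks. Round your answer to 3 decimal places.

0.983 weeks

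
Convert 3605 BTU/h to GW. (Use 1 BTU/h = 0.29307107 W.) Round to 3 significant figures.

1.06 × 10^-6 gigawatts

1 BTU/h = 2.93071 × 10^-10 gigawatts.
Thus 3605 × 2.93071 × 10^-10 ≈ 1.06 × 10^-6 GW.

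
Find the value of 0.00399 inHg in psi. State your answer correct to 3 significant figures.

0.00196 psi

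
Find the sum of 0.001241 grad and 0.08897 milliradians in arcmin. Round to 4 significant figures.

0.001241 grad = 0.0670140 arcmin and 0.08897 mrad = 0.305856 arcmin.
0.0670140 + 0.305856 ≈ 0.3729 arcmin.

0.3729 arcmin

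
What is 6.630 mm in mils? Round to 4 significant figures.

1 millimeter = 39.3701 mil.
Thus 6.630 × 39.3701 ≈ 261.0 mil.

261.0 mils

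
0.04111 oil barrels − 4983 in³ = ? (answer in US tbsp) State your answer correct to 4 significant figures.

-5080 US tbsp

0.04111 bbl = 442.015 US tbsp and 4983 in³ = 5522.29 US tbsp.
442.015 − 5522.29 ≈ -5080 US tbsp.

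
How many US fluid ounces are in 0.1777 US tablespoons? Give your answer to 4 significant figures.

0.08885 US fl oz

1 US tablespoon = 0.500000 US fl oz.
Thus 0.1777 × 0.500000 ≈ 0.08885 US fl oz.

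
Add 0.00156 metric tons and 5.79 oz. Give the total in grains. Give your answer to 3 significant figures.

0.00156 t = 24074.48 gr and 5.79 oz = 2533.125 gr.
24074.48 + 2533.125 ≈ 26600 gr.

26600 grains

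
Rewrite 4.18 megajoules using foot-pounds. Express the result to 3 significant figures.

3.08e+6 foot-pounds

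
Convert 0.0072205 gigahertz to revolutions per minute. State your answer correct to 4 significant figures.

1 GHz = 6.00000 × 10^10 rpm.
So 0.0072205 × 6.00000 × 10^10 ≈ 4.332 × 10^8 rpm.

4.332 × 10^8 rpm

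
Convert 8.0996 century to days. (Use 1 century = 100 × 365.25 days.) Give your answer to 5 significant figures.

295840 d

1 century = 36525.0 d.
So 8.0996 × 36525.0 ≈ 295840 d.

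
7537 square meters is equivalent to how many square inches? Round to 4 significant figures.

1.168e+7 in²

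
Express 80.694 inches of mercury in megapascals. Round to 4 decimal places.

0.2733 MPa

1 inHg = 0.00338639 MPa.
Then 80.694 × 0.00338639 ≈ 0.2733 MPa.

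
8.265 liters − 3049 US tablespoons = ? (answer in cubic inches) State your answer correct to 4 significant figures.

8.265 L = 504.361 in³ and 3049 US tbsp = 2751.25 in³.
504.361 − 2751.25 ≈ -2247 in³.

-2247 cubic inches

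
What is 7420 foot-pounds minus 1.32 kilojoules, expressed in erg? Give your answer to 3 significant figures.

7420 ft·lbf = 1.00602e+11 erg and 1.32 kJ = 1.32000e+10 erg.
1.00602e+11 − 1.32000e+10 ≈ 8.74e+10 erg.

8.74e+10 erg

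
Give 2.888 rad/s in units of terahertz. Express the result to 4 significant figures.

4.596e-13 THz

1 radian per second = 1.59155e-13 terahertz.
2.888 × 1.59155e-13 ≈ 4.596e-13 THz.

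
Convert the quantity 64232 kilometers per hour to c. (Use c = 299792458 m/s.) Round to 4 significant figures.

1 kilometer per hour = 9.26567e-10 c.
Thus 64232 × 9.26567e-10 ≈ 5.952e-5 c.

5.952e-5 c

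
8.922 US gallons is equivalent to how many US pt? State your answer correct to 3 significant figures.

71.4 US pints

1 US gallon = 8.00000 US pints.
Then 8.922 × 8.00000 ≈ 71.4 US pt.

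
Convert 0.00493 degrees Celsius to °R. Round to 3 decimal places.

°R = (°C + 273.15) × 9/5.
Applying the formula gives 491.679 °R.

491.679 °R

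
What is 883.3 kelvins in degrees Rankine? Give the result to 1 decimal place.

°R = K × 9/5.
Applying the formula gives 1589.9 °R.

1589.9 °R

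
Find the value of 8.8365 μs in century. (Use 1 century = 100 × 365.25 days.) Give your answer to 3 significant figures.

2.80e-15 centuries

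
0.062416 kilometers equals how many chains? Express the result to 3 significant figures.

1 km = 49.7097 chains.
Thus 0.062416 × 49.7097 ≈ 3.10 chain.

3.10 chains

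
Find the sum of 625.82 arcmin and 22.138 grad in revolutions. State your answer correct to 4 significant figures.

0.08432 rev

625.82 arcmin = 0.0289731 rev and 22.138 grad = 0.0553450 rev.
0.0289731 + 0.0553450 ≈ 0.08432 rev.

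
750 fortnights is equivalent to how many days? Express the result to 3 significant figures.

10500 d

1 fortnight = 14.0000 days.
750 × 14.0000 ≈ 10500 d.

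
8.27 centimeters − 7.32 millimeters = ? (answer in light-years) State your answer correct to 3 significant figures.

7.97e-18 ly

8.27 cm = 8.74140e-18 ly and 7.32 mm = 7.73725e-19 ly.
8.74140e-18 − 7.73725e-19 ≈ 7.97e-18 ly.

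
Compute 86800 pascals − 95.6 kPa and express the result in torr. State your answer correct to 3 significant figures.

-66.0 torr

86800 Pa = 651.054 torr and 95.6 kPa = 717.059 torr.
651.054 − 717.059 ≈ -66.0 torr.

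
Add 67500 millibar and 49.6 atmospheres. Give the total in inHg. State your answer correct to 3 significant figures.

67500 mbar = 1993.27 inHg and 49.6 atm = 1484.09 inHg.
1993.27 + 1484.09 ≈ 3480 inHg.

3480 inHg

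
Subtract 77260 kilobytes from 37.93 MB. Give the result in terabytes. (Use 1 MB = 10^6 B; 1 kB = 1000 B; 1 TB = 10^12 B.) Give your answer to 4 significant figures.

-3.933e-5 terabytes

37.93 MB = 3.79300e-5 TB and 77260 kB = 7.72600e-5 TB.
3.79300e-5 − 7.72600e-5 ≈ -3.933e-5 TB.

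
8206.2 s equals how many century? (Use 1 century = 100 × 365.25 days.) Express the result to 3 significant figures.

1 s = 3.16881e-10 centuries.
So 8206.2 × 3.16881e-10 ≈ 2.60e-6 century.

2.60e-6 century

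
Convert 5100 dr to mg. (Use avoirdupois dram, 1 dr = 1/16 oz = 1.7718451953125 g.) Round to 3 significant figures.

1 dr = 1771.85 mg.
Then 5100 × 1771.85 ≈ 9.04e+6 mg.

9.04e+6 mg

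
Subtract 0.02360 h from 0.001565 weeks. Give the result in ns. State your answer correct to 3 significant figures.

0.001565 wk = 9.46512e+11 ns and 0.02360 h = 8.49600e+10 ns.
9.46512e+11 − 8.49600e+10 ≈ 8.62e+11 ns.

8.62e+11 nanoseconds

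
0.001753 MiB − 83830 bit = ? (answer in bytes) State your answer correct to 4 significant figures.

-8641 bytes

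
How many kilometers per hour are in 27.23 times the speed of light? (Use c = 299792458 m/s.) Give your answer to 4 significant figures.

2.939e+10 km/h

1 c = 1.07925e+9 km/h.
Thus 27.23 × 1.07925e+9 ≈ 2.939e+10 km/h.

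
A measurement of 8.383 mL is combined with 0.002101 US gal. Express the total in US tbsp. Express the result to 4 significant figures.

1.105 US tablespoons

8.383 mL = 0.566926 US tbsp and 0.002101 US gal = 0.537856 US tbsp.
0.566926 + 0.537856 ≈ 1.105 US tbsp.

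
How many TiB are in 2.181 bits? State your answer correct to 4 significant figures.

1 bit = 1.13687e-13 tebibytes.
2.181 × 1.13687e-13 ≈ 2.480e-13 TiB.

2.480e-13 TiB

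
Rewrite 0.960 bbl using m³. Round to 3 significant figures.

0.153 cubic meters

1 oil barrel = 0.158987 m³.
0.960 × 0.158987 ≈ 0.153 m³.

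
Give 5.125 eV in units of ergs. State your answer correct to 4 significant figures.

1 eV = 1.60218 × 10^-12 erg.
Thus 5.125 × 1.60218 × 10^-12 ≈ 8.211 × 10^-12 erg.

8.211 × 10^-12 erg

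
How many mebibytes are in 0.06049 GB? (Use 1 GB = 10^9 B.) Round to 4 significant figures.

1 GB = 953.674 MiB.
Thus 0.06049 × 953.674 ≈ 57.69 MiB.

57.69 mebibytes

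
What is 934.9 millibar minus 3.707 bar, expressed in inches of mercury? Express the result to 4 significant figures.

-81.86 inHg

934.9 mbar = 27.6076 inHg and 3.707 bar = 109.468 inHg.
27.6076 − 109.468 ≈ -81.86 inHg.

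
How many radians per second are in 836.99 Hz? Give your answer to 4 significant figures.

5259 rad/s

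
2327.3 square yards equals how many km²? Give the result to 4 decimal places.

0.0019 square kilometers

1 square yard = 8.36127e-7 square kilometers.
Thus 2327.3 × 8.36127e-7 ≈ 0.0019 km².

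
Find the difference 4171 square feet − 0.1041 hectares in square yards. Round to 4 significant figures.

-781.6 square yards

4171 ft² = 463.444 yd² and 0.1041 ha = 1245.03 yd².
463.444 − 1245.03 ≈ -781.6 yd².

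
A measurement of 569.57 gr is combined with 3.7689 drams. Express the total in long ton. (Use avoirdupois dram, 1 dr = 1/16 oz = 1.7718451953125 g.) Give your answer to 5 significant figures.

569.57 gr = 3.63246 × 10^-5 long ton and 3.7689 dr = 6.57244 × 10^-6 long ton.
3.63246 × 10^-5 + 6.57244 × 10^-6 ≈ 4.2897 × 10^-5 long ton.

4.2897 × 10^-5 long ton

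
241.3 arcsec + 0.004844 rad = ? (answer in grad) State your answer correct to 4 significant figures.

241.3 arcsec = 0.0744753 grad and 0.004844 rad = 0.308379 grad.
0.0744753 + 0.308379 ≈ 0.3829 grad.

0.3829 grad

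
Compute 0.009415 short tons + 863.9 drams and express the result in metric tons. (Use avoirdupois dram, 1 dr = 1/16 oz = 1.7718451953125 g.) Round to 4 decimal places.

0.009415 short ton = 0.00854114 t and 863.9 dr = 0.00153070 t.
0.00854114 + 0.00153070 ≈ 0.0101 t.

0.0101 t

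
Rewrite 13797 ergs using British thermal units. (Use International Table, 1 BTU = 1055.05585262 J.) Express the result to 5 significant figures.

1.3077e-6 British thermal units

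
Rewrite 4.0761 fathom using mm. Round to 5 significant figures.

1 fathom = 1828.80 mm.
So 4.0761 × 1828.80 ≈ 7454.4 mm.

7454.4 mm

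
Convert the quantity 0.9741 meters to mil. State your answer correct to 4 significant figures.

1 m = 39370.1 mil.
0.9741 × 39370.1 ≈ 38350 mil.

38350 mils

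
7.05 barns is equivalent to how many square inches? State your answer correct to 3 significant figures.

1 barn = 1.55000e-25 square inches.
7.05 × 1.55000e-25 ≈ 1.09e-24 in².

1.09e-24 in²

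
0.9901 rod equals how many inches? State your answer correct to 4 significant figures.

1 rod = 198.000 inches.
0.9901 × 198.000 ≈ 196.0 in.

196.0 in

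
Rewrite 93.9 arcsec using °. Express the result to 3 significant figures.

1 arcsecond = 0.000277778 °.
Thus 93.9 × 0.000277778 ≈ 0.0261 °.

0.0261 °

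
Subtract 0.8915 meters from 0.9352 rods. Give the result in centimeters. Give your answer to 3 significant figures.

381 cm

0.9352 rod = 470.331 cm and 0.8915 m = 89.1500 cm.
470.331 − 89.1500 ≈ 381 cm.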